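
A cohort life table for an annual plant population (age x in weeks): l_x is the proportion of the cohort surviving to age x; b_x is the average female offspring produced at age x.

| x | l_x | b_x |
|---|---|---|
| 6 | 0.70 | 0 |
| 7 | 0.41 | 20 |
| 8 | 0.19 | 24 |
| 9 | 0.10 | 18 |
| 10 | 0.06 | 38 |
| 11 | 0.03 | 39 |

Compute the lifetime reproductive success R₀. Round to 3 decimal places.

18.010

R₀ = Σ l_x b_x:
  age 6: 0.70 × 0 = 0.0000
  age 7: 0.41 × 20 = 8.2000
  age 8: 0.19 × 24 = 4.5600
  age 9: 0.10 × 18 = 1.8000
  age 10: 0.06 × 38 = 2.2800
  age 11: 0.03 × 39 = 1.1700
R₀ = 0.0000 + 8.2000 + 4.5600 + 1.8000 + 2.2800 + 1.1700 = 18.0100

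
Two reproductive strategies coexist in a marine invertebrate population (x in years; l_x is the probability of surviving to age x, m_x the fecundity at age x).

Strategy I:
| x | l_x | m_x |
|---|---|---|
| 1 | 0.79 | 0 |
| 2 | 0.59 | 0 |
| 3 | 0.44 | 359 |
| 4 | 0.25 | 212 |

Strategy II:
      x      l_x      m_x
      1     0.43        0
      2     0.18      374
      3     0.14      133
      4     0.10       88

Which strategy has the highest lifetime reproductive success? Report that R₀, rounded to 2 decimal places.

Strategy I: R₀ = 0.79×0 + 0.59×0 + 0.44×359 + 0.25×212 = 210.9600
Strategy II: R₀ = 0.43×0 + 0.18×374 + 0.14×133 + 0.10×88 = 94.7400
Highest R₀: strategy I with 210.9600.

210.96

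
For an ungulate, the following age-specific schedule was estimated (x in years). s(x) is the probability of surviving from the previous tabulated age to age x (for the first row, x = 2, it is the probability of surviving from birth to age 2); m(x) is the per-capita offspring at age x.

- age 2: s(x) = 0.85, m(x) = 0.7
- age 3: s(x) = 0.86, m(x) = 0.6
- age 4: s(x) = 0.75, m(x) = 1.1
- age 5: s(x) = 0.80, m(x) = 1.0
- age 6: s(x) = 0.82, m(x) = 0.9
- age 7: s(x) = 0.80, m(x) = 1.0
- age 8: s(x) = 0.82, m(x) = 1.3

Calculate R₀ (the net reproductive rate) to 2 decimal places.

Survivorship from birth: l_x = s_2·s_3·…·s_x.
  l_2 = 0.85000
  l_3 = 0.73100
  l_4 = 0.54825
  l_5 = 0.43860
  l_6 = 0.35965
  l_7 = 0.28772
  l_8 = 0.23593
R₀ = Σ l_x m(x):
  age 2: 0.85000 × 0.7 = 0.5950
  age 3: 0.73100 × 0.6 = 0.4386
  age 4: 0.54825 × 1.1 = 0.6031
  age 5: 0.43860 × 1.0 = 0.4386
  age 6: 0.35965 × 0.9 = 0.3237
  age 7: 0.28772 × 1.0 = 0.2877
  age 8: 0.23593 × 1.3 = 0.3067
R₀ = 0.5950 + 0.4386 + 0.6031 + 0.4386 + 0.3237 + 0.2877 + 0.3067 = 2.9934

2.99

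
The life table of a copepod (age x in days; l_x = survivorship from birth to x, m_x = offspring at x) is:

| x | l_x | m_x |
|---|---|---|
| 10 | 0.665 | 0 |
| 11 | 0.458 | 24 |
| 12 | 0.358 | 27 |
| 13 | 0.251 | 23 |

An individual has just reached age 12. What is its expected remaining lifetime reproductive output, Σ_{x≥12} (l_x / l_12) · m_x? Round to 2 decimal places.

43.13

l_12 = 0.358. Conditional survival from age 12 to x is l_x / l_12.
  x=12: (0.358/0.358) × 27 = 27.0000
  x=13: (0.251/0.358) × 23 = 16.1257
Sum = 27.0000 + 16.1257 = 43.1257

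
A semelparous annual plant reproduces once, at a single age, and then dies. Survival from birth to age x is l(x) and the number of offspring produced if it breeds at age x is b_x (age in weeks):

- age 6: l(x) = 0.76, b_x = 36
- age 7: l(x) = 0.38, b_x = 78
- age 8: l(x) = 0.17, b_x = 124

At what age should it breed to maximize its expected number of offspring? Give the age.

7

Expected offspring if breeding at age x = l(x) × b_x:
  age 6: 0.76 × 36 = 27.360
  age 7: 0.38 × 78 = 29.640
  age 8: 0.17 × 124 = 21.080
Maximum at age 7 (29.640).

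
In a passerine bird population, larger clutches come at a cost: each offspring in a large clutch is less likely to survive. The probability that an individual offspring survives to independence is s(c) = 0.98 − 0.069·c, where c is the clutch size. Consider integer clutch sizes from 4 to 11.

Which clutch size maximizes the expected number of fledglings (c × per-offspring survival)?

Expected fledglings = c × s(c):
  c=4: 4 × 0.704 = 2.816
  c=5: 5 × 0.635 = 3.175
  c=6: 6 × 0.566 = 3.396
  c=7: 7 × 0.497 = 3.479
  c=8: 8 × 0.428 = 3.424
  c=9: 9 × 0.359 = 3.231
  c=10: 10 × 0.290 = 2.900
  c=11: 11 × 0.221 = 2.431
Maximum at c = 7 (3.479 fledglings).

7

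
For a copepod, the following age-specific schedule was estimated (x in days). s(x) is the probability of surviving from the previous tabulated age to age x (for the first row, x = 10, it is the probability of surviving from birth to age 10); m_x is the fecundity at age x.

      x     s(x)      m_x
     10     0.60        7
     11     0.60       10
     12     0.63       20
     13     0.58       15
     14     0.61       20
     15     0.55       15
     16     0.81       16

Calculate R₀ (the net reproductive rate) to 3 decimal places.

17.148

Survivorship from birth: l_x = s_10·s_11·…·s_x.
  l_10 = 0.60000
  l_11 = 0.36000
  l_12 = 0.22680
  l_13 = 0.13154
  l_14 = 0.08024
  l_15 = 0.04413
  l_16 = 0.03575
R₀ = Σ l_x m_x:
  age 10: 0.60000 × 7 = 4.2000
  age 11: 0.36000 × 10 = 3.6000
  age 12: 0.22680 × 20 = 4.5360
  age 13: 0.13154 × 15 = 1.9731
  age 14: 0.08024 × 20 = 1.6048
  age 15: 0.04413 × 15 = 0.6620
  age 16: 0.03575 × 16 = 0.5720
R₀ = 4.2000 + 3.6000 + 4.5360 + 1.9731 + 1.6048 + 0.6620 + 0.5720 = 17.1478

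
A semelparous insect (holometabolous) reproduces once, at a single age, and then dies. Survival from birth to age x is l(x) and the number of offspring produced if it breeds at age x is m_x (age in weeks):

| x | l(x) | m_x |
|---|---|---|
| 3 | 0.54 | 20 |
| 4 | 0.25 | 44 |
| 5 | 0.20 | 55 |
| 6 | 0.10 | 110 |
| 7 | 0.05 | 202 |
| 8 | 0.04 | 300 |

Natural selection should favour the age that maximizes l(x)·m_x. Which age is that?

8

Expected offspring if breeding at age x = l(x) × m_x:
  age 3: 0.54 × 20 = 10.800
  age 4: 0.25 × 44 = 11.000
  age 5: 0.20 × 55 = 11.000
  age 6: 0.10 × 110 = 11.000
  age 7: 0.05 × 202 = 10.100
  age 8: 0.04 × 300 = 12.000
Maximum at age 8 (12.000).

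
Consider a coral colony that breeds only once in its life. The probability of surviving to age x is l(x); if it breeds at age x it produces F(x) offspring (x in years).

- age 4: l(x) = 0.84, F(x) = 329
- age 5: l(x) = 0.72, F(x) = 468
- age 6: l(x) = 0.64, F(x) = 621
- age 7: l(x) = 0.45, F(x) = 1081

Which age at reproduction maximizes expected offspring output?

7

Expected offspring if breeding at age x = l(x) × F(x):
  age 4: 0.84 × 329 = 276.360
  age 5: 0.72 × 468 = 336.960
  age 6: 0.64 × 621 = 397.440
  age 7: 0.45 × 1081 = 486.450
Maximum at age 7 (486.450).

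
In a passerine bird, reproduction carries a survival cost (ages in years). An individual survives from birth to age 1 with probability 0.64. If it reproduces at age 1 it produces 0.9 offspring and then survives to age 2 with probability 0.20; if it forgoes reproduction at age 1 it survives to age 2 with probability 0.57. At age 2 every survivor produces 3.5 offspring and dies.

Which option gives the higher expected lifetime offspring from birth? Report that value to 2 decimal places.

breed at age 1: R₀ = 0.64 × (0.9 + 0.20 × 3.5) = 0.64 × 1.6000 = 1.0240
delay to age 2: R₀ = 0.64 × (0.57 × 3.5) = 0.64 × 1.9950 = 1.2768
Higher: delay to age 2 (1.2768).

1.28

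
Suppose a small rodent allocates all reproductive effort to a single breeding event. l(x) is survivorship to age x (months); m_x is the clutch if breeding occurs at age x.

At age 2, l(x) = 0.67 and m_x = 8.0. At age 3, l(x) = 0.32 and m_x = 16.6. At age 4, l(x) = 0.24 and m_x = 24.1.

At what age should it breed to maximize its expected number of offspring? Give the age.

Expected offspring if breeding at age x = l(x) × m_x:
  age 2: 0.67 × 8.0 = 5.360
  age 3: 0.32 × 16.6 = 5.312
  age 4: 0.24 × 24.1 = 5.784
Maximum at age 4 (5.784).

4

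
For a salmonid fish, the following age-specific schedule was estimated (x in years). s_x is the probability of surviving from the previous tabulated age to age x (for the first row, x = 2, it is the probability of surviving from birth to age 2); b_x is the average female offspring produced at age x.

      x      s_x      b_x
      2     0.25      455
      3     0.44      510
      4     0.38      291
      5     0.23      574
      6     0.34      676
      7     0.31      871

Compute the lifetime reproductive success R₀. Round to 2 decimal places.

Survivorship from birth: l_x = s_2·s_3·…·s_x.
  l_2 = 0.25000
  l_3 = 0.11000
  l_4 = 0.04180
  l_5 = 0.00961
  l_6 = 0.00327
  l_7 = 0.00101
R₀ = Σ l_x b_x:
  age 2: 0.25000 × 455 = 113.7500
  age 3: 0.11000 × 510 = 56.1000
  age 4: 0.04180 × 291 = 12.1638
  age 5: 0.00961 × 574 = 5.5161
  age 6: 0.00327 × 676 = 2.2105
  age 7: 0.00101 × 871 = 0.8797
R₀ = 113.7500 + 56.1000 + 12.1638 + 5.5161 + 2.2105 + 0.8797 = 190.6202

190.62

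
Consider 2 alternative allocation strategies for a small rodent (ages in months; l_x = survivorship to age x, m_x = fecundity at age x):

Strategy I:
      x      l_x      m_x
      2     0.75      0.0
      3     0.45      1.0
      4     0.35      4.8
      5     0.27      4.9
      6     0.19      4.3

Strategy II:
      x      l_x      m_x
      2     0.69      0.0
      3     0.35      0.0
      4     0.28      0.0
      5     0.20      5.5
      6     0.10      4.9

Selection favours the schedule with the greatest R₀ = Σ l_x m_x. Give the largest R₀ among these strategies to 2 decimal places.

Strategy I: R₀ = 0.75×0.0 + 0.45×1.0 + 0.35×4.8 + 0.27×4.9 + 0.19×4.3 = 4.2700
Strategy II: R₀ = 0.69×0.0 + 0.35×0.0 + 0.28×0.0 + 0.20×5.5 + 0.10×4.9 = 1.5900
Highest R₀: strategy I with 4.2700.

4.27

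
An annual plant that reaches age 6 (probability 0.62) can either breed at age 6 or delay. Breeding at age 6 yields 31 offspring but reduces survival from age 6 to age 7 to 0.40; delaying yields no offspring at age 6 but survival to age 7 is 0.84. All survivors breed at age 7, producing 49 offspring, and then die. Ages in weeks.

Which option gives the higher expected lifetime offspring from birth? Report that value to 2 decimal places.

breed at age 6: R₀ = 0.62 × (31 + 0.40 × 49) = 0.62 × 50.6000 = 31.3720
delay to age 7: R₀ = 0.62 × (0.84 × 49) = 0.62 × 41.1600 = 25.5192
Higher: breed at age 6 (31.3720).

31.37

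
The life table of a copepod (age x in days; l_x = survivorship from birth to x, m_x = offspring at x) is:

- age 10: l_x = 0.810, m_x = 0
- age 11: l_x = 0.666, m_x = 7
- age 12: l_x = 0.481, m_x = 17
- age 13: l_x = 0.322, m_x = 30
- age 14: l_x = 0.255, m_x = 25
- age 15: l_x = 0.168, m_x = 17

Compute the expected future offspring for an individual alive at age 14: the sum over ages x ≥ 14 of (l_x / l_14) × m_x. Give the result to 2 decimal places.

36.20

l_14 = 0.255. Conditional survival from age 14 to x is l_x / l_14.
  x=14: (0.255/0.255) × 25 = 25.0000
  x=15: (0.168/0.255) × 17 = 11.2000
Sum = 25.0000 + 11.2000 = 36.2000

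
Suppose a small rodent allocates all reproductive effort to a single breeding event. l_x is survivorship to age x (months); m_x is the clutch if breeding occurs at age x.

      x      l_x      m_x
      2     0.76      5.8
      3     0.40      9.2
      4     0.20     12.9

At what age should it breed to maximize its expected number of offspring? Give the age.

Expected offspring if breeding at age x = l_x × m_x:
  age 2: 0.76 × 5.8 = 4.408
  age 3: 0.40 × 9.2 = 3.680
  age 4: 0.20 × 12.9 = 2.580
Maximum at age 2 (4.408).

2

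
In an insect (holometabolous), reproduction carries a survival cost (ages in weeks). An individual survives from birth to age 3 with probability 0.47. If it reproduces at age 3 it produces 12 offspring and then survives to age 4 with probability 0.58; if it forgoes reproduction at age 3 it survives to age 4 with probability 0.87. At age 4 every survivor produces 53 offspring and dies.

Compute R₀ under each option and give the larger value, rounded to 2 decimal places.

breed at age 3: R₀ = 0.47 × (12 + 0.58 × 53) = 0.47 × 42.7400 = 20.0878
delay to age 4: R₀ = 0.47 × (0.87 × 53) = 0.47 × 46.1100 = 21.6717
Higher: delay to age 4 (21.6717).

21.67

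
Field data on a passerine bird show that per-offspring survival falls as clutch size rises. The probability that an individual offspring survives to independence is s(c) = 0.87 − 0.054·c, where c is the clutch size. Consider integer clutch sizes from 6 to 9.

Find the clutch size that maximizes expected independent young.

Expected independent young = c × s(c):
  c=6: 6 × 0.546 = 3.276
  c=7: 7 × 0.492 = 3.444
  c=8: 8 × 0.438 = 3.504
  c=9: 9 × 0.384 = 3.456
Maximum at c = 8 (3.504 independent young).

8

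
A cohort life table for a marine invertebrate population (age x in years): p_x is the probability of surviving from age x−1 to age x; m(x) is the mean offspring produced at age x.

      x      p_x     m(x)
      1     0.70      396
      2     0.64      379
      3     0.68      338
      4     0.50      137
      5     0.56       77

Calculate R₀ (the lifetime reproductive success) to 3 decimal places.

577.396

Survivorship from birth: l_x = p_1·p_2·…·p_x.
  l_1 = 0.70000
  l_2 = 0.44800
  l_3 = 0.30464
  l_4 = 0.15232
  l_5 = 0.08530
R₀ = Σ l_x m(x):
  age 1: 0.70000 × 396 = 277.2000
  age 2: 0.44800 × 379 = 169.7920
  age 3: 0.30464 × 338 = 102.9683
  age 4: 0.15232 × 137 = 20.8678
  age 5: 0.08530 × 77 = 6.5681
R₀ = 277.2000 + 169.7920 + 102.9683 + 20.8678 + 6.5681 = 577.3963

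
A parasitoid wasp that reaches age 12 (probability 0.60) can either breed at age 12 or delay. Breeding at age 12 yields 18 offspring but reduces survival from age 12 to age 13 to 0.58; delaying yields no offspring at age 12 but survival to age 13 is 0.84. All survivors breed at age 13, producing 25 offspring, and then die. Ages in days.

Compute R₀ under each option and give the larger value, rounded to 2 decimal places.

19.50

breed at age 12: R₀ = 0.60 × (18 + 0.58 × 25) = 0.60 × 32.5000 = 19.5000
delay to age 13: R₀ = 0.60 × (0.84 × 25) = 0.60 × 21.0000 = 12.6000
Higher: breed at age 12 (19.5000).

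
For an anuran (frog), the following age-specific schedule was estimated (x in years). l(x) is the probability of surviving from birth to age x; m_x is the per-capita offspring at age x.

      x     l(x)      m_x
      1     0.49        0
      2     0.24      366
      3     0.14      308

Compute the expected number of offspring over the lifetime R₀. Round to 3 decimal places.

130.960

R₀ = Σ l(x) m_x:
  age 1: 0.49 × 0 = 0.0000
  age 2: 0.24 × 366 = 87.8400
  age 3: 0.14 × 308 = 43.1200
R₀ = 0.0000 + 87.8400 + 43.1200 = 130.9600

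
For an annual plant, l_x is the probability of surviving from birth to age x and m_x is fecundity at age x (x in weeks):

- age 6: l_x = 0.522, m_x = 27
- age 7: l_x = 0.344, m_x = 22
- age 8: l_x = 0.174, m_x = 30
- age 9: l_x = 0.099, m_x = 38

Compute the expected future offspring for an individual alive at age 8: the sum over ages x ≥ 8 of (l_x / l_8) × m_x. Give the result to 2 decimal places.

51.62

l_8 = 0.174. Conditional survival from age 8 to x is l_x / l_8.
  x=8: (0.174/0.174) × 30 = 30.0000
  x=9: (0.099/0.174) × 38 = 21.6207
Sum = 30.0000 + 21.6207 = 51.6207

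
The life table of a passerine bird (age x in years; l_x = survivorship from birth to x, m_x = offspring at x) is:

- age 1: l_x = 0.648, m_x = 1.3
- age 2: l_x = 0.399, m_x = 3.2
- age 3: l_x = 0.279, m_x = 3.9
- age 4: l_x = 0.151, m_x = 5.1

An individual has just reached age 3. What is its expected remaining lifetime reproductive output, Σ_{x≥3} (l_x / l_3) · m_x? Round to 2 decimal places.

6.66

l_3 = 0.279. Conditional survival from age 3 to x is l_x / l_3.
  x=3: (0.279/0.279) × 3.9 = 3.9000
  x=4: (0.151/0.279) × 5.1 = 2.7602
Sum = 3.9000 + 2.7602 = 6.6602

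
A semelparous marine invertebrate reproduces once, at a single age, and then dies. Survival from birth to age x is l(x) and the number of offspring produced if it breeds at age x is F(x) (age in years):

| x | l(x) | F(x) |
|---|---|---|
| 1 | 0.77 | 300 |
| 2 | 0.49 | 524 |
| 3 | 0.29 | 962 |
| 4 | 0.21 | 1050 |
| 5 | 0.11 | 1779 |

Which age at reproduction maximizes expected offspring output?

Expected offspring if breeding at age x = l(x) × F(x):
  age 1: 0.77 × 300 = 231.000
  age 2: 0.49 × 524 = 256.760
  age 3: 0.29 × 962 = 278.980
  age 4: 0.21 × 1050 = 220.500
  age 5: 0.11 × 1779 = 195.690
Maximum at age 3 (278.980).

3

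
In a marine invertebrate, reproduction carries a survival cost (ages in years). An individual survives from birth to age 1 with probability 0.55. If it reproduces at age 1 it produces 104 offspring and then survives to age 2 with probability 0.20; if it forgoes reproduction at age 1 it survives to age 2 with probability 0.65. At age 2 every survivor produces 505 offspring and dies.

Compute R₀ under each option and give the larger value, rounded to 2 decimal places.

180.54

breed at age 1: R₀ = 0.55 × (104 + 0.20 × 505) = 0.55 × 205.0000 = 112.7500
delay to age 2: R₀ = 0.55 × (0.65 × 505) = 0.55 × 328.2500 = 180.5375
Higher: delay to age 2 (180.5375).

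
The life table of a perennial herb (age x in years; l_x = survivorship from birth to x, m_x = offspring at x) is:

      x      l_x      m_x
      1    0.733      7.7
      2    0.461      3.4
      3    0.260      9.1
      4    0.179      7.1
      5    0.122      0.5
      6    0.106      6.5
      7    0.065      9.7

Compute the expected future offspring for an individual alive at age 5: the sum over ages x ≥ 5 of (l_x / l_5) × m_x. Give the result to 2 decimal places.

l_5 = 0.122. Conditional survival from age 5 to x is l_x / l_5.
  x=5: (0.122/0.122) × 0.5 = 0.5000
  x=6: (0.106/0.122) × 6.5 = 5.6475
  x=7: (0.065/0.122) × 9.7 = 5.1680
Sum = 0.5000 + 5.6475 + 5.1680 = 11.3156

11.32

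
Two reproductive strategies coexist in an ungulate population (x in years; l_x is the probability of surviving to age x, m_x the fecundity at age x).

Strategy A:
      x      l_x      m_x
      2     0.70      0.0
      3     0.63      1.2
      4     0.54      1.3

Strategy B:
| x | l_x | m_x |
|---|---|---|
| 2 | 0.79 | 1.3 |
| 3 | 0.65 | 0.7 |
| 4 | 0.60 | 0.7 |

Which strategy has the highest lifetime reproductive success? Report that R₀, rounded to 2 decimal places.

Strategy A: R₀ = 0.70×0.0 + 0.63×1.2 + 0.54×1.3 = 1.4580
Strategy B: R₀ = 0.79×1.3 + 0.65×0.7 + 0.60×0.7 = 1.9020
Highest R₀: strategy B with 1.9020.

1.90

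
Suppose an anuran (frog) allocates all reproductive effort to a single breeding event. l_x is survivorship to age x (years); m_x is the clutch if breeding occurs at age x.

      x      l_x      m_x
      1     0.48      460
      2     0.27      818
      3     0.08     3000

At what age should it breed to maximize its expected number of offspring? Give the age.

3

Expected offspring if breeding at age x = l_x × m_x:
  age 1: 0.48 × 460 = 220.800
  age 2: 0.27 × 818 = 220.860
  age 3: 0.08 × 3000 = 240.000
Maximum at age 3 (240.000).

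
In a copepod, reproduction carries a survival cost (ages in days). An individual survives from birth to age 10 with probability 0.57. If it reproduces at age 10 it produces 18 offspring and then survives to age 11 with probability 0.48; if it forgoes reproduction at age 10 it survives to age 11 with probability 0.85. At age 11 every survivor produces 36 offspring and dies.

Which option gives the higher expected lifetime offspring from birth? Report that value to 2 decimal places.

20.11

breed at age 10: R₀ = 0.57 × (18 + 0.48 × 36) = 0.57 × 35.2800 = 20.1096
delay to age 11: R₀ = 0.57 × (0.85 × 36) = 0.57 × 30.6000 = 17.4420
Higher: breed at age 10 (20.1096).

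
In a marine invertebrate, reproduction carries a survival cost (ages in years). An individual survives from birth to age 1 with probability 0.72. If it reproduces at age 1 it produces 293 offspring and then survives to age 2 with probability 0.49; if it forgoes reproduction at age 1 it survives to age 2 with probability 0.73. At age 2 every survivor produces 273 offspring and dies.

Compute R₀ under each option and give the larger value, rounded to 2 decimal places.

307.27

breed at age 1: R₀ = 0.72 × (293 + 0.49 × 273) = 0.72 × 426.7700 = 307.2744
delay to age 2: R₀ = 0.72 × (0.73 × 273) = 0.72 × 199.2900 = 143.4888
Higher: breed at age 1 (307.2744).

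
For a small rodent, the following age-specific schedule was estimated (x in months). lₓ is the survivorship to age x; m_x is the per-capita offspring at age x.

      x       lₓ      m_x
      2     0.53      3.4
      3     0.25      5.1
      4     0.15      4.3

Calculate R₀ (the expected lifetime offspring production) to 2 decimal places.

R₀ = Σ lₓ m_x:
  age 2: 0.53 × 3.4 = 1.8020
  age 3: 0.25 × 5.1 = 1.2750
  age 4: 0.15 × 4.3 = 0.6450
R₀ = 1.8020 + 1.2750 + 0.6450 = 3.7220

3.72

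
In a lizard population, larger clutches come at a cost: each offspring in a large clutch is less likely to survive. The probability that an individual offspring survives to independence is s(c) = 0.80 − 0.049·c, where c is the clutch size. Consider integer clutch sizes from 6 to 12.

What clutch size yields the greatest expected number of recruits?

8

Expected recruits = c × s(c):
  c=6: 6 × 0.506 = 3.036
  c=7: 7 × 0.457 = 3.199
  c=8: 8 × 0.408 = 3.264
  c=9: 9 × 0.359 = 3.231
  c=10: 10 × 0.310 = 3.100
  c=11: 11 × 0.261 = 2.871
  c=12: 12 × 0.212 = 2.544
Maximum at c = 8 (3.264 recruits).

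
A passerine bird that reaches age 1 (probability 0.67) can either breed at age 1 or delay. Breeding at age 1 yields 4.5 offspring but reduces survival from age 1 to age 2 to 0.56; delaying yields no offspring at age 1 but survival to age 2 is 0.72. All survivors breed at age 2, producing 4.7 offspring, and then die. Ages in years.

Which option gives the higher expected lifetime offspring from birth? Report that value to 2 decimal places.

4.78

breed at age 1: R₀ = 0.67 × (4.5 + 0.56 × 4.7) = 0.67 × 7.1320 = 4.7784
delay to age 2: R₀ = 0.67 × (0.72 × 4.7) = 0.67 × 3.3840 = 2.2673
Higher: breed at age 1 (4.7784).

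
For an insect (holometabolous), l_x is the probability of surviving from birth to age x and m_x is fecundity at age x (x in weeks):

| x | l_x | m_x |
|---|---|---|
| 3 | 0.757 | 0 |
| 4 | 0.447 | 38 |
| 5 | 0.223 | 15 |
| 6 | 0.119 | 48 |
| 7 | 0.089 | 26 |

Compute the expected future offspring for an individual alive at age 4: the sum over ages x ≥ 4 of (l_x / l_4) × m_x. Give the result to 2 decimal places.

63.44

l_4 = 0.447. Conditional survival from age 4 to x is l_x / l_4.
  x=4: (0.447/0.447) × 38 = 38.0000
  x=5: (0.223/0.447) × 15 = 7.4832
  x=6: (0.119/0.447) × 48 = 12.7785
  x=7: (0.089/0.447) × 26 = 5.1767
Sum = 38.0000 + 7.4832 + 12.7785 + 5.1767 = 63.4385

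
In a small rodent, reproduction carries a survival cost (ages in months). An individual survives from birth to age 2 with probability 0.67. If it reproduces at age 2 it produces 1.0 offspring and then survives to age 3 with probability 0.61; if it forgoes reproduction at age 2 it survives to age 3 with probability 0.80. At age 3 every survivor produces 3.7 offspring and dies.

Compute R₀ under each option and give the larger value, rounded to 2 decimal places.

breed at age 2: R₀ = 0.67 × (1.0 + 0.61 × 3.7) = 0.67 × 3.2570 = 2.1822
delay to age 3: R₀ = 0.67 × (0.80 × 3.7) = 0.67 × 2.9600 = 1.9832
Higher: breed at age 2 (2.1822).

2.18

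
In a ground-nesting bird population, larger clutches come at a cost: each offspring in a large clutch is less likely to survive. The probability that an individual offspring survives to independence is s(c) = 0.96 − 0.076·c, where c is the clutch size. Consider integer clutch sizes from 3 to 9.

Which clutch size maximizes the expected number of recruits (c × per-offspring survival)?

6

Expected recruits = c × s(c):
  c=3: 3 × 0.732 = 2.196
  c=4: 4 × 0.656 = 2.624
  c=5: 5 × 0.580 = 2.900
  c=6: 6 × 0.504 = 3.024
  c=7: 7 × 0.428 = 2.996
  c=8: 8 × 0.352 = 2.816
  c=9: 9 × 0.276 = 2.484
Maximum at c = 6 (3.024 recruits).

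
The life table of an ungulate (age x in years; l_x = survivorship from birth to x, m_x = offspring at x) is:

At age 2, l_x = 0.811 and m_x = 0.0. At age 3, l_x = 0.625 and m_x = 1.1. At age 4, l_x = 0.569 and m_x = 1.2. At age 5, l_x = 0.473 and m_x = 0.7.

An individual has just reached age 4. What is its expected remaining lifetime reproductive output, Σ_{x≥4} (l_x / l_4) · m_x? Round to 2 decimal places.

1.78

l_4 = 0.569. Conditional survival from age 4 to x is l_x / l_4.
  x=4: (0.569/0.569) × 1.2 = 1.2000
  x=5: (0.473/0.569) × 0.7 = 0.5819
Sum = 1.2000 + 0.5819 = 1.7819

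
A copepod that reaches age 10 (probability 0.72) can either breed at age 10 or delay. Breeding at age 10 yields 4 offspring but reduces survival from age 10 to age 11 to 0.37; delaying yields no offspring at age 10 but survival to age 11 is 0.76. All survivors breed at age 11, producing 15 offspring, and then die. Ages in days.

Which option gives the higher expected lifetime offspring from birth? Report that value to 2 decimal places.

8.21

breed at age 10: R₀ = 0.72 × (4 + 0.37 × 15) = 0.72 × 9.5500 = 6.8760
delay to age 11: R₀ = 0.72 × (0.76 × 15) = 0.72 × 11.4000 = 8.2080
Higher: delay to age 11 (8.2080).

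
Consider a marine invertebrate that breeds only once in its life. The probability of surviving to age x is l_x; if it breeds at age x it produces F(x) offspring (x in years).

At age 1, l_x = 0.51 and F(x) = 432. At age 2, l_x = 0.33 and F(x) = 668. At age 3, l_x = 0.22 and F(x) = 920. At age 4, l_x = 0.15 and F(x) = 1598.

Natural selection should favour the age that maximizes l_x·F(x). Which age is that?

Expected offspring if breeding at age x = l_x × F(x):
  age 1: 0.51 × 432 = 220.320
  age 2: 0.33 × 668 = 220.440
  age 3: 0.22 × 920 = 202.400
  age 4: 0.15 × 1598 = 239.700
Maximum at age 4 (239.700).

4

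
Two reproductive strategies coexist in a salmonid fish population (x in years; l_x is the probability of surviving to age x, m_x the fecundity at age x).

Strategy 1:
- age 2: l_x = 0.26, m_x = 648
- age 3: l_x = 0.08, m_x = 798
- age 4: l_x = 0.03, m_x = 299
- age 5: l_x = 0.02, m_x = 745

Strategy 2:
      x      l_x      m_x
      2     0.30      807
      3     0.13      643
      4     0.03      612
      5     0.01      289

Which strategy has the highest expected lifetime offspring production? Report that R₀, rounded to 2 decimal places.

Strategy 1: R₀ = 0.26×648 + 0.08×798 + 0.03×299 + 0.02×745 = 256.1900
Strategy 2: R₀ = 0.30×807 + 0.13×643 + 0.03×612 + 0.01×289 = 346.9400
Highest R₀: strategy 2 with 346.9400.

346.94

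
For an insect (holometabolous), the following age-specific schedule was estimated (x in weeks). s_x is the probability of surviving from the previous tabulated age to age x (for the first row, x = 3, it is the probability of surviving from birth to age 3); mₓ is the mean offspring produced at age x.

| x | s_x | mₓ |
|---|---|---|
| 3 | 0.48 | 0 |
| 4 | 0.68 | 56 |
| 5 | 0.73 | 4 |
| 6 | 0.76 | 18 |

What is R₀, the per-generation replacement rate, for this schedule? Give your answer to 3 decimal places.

22.491

Survivorship from birth: l_x = s_3·s_4·…·s_x.
  l_3 = 0.48000
  l_4 = 0.32640
  l_5 = 0.23827
  l_6 = 0.18109
R₀ = Σ l_x mₓ:
  age 3: 0.48000 × 0 = 0.0000
  age 4: 0.32640 × 56 = 18.2784
  age 5: 0.23827 × 4 = 0.9531
  age 6: 0.18109 × 18 = 3.2596
R₀ = 0.0000 + 18.2784 + 0.9531 + 3.2596 = 22.4911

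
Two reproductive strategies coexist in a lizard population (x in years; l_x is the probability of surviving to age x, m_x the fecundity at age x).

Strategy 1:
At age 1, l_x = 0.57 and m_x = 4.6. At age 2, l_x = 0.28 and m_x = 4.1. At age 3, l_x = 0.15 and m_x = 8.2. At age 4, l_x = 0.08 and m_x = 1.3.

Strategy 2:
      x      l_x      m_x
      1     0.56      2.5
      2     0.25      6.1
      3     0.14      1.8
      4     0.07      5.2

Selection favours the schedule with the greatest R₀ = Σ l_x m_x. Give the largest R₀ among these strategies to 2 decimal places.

5.10

Strategy 1: R₀ = 0.57×4.6 + 0.28×4.1 + 0.15×8.2 + 0.08×1.3 = 5.1040
Strategy 2: R₀ = 0.56×2.5 + 0.25×6.1 + 0.14×1.8 + 0.07×5.2 = 3.5410
Highest R₀: strategy 1 with 5.1040.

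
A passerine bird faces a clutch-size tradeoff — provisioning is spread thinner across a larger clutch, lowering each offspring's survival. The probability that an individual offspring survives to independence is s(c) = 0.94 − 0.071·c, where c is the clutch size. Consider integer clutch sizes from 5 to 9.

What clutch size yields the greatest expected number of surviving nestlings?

Expected surviving nestlings = c × s(c):
  c=5: 5 × 0.585 = 2.925
  c=6: 6 × 0.514 = 3.084
  c=7: 7 × 0.443 = 3.101
  c=8: 8 × 0.372 = 2.976
  c=9: 9 × 0.301 = 2.709
Maximum at c = 7 (3.101 surviving nestlings).

7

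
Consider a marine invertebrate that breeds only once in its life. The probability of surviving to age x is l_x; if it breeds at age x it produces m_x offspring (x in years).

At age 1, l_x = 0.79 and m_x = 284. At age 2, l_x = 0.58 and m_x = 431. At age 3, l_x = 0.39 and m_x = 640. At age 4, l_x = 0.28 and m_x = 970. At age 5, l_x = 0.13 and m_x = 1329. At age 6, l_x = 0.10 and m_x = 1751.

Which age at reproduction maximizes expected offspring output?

Expected offspring if breeding at age x = l_x × m_x:
  age 1: 0.79 × 284 = 224.360
  age 2: 0.58 × 431 = 249.980
  age 3: 0.39 × 640 = 249.600
  age 4: 0.28 × 970 = 271.600
  age 5: 0.13 × 1329 = 172.770
  age 6: 0.10 × 1751 = 175.100
Maximum at age 4 (271.600).

4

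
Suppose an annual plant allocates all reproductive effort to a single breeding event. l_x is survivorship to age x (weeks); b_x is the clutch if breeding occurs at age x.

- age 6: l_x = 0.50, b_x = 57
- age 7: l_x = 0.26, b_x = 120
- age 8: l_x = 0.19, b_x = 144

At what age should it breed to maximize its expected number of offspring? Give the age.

Expected offspring if breeding at age x = l_x × b_x:
  age 6: 0.50 × 57 = 28.500
  age 7: 0.26 × 120 = 31.200
  age 8: 0.19 × 144 = 27.360
Maximum at age 7 (31.200).

7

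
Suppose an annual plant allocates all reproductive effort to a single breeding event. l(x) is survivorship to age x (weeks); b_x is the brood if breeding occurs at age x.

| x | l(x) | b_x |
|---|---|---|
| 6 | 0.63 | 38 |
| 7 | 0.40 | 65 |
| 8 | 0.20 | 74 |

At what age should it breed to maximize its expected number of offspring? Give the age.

7

Expected offspring if breeding at age x = l(x) × b_x:
  age 6: 0.63 × 38 = 23.940
  age 7: 0.40 × 65 = 26.000
  age 8: 0.20 × 74 = 14.800
Maximum at age 7 (26.000).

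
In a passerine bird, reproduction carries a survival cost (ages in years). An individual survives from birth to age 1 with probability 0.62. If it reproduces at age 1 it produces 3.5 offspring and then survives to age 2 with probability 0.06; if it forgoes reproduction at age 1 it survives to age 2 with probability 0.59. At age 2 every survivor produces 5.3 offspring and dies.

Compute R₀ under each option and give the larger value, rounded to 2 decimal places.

breed at age 1: R₀ = 0.62 × (3.5 + 0.06 × 5.3) = 0.62 × 3.8180 = 2.3672
delay to age 2: R₀ = 0.62 × (0.59 × 5.3) = 0.62 × 3.1270 = 1.9387
Higher: breed at age 1 (2.3672).

2.37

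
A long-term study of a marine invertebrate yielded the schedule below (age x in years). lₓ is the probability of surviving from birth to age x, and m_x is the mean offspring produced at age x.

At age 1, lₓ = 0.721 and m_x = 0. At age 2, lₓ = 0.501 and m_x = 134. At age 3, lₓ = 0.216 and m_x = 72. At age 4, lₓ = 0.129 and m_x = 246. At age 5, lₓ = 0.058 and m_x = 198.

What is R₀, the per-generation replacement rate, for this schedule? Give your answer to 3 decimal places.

R₀ = Σ lₓ m_x:
  age 1: 0.721 × 0 = 0.0000
  age 2: 0.501 × 134 = 67.1340
  age 3: 0.216 × 72 = 15.5520
  age 4: 0.129 × 246 = 31.7340
  age 5: 0.058 × 198 = 11.4840
R₀ = 0.0000 + 67.1340 + 15.5520 + 31.7340 + 11.4840 = 125.9040

125.904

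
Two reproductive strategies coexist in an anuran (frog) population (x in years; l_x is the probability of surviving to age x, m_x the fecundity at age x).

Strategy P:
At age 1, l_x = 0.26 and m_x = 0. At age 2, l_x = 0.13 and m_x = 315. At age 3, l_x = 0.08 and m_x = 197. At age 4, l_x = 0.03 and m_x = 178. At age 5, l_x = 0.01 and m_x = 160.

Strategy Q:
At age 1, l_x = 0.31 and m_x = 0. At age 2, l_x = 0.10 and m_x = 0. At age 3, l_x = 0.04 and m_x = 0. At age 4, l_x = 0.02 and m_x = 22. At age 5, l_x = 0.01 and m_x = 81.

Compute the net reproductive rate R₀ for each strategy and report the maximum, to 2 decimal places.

63.65

Strategy P: R₀ = 0.26×0 + 0.13×315 + 0.08×197 + 0.03×178 + 0.01×160 = 63.6500
Strategy Q: R₀ = 0.31×0 + 0.10×0 + 0.04×0 + 0.02×22 + 0.01×81 = 1.2500
Highest R₀: strategy P with 63.6500.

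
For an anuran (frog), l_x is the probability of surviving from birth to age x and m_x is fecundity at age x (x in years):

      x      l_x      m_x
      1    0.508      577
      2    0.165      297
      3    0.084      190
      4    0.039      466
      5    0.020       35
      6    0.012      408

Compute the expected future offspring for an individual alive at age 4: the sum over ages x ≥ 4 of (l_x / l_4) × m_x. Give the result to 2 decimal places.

609.49

l_4 = 0.039. Conditional survival from age 4 to x is l_x / l_4.
  x=4: (0.039/0.039) × 466 = 466.0000
  x=5: (0.020/0.039) × 35 = 17.9487
  x=6: (0.012/0.039) × 408 = 125.5385
Sum = 466.0000 + 17.9487 + 125.5385 = 609.4872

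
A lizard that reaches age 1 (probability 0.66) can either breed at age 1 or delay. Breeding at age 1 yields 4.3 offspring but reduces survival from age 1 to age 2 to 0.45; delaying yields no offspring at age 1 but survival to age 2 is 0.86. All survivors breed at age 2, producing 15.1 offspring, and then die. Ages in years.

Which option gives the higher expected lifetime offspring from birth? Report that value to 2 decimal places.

breed at age 1: R₀ = 0.66 × (4.3 + 0.45 × 15.1) = 0.66 × 11.0950 = 7.3227
delay to age 2: R₀ = 0.66 × (0.86 × 15.1) = 0.66 × 12.9860 = 8.5708
Higher: delay to age 2 (8.5708).

8.57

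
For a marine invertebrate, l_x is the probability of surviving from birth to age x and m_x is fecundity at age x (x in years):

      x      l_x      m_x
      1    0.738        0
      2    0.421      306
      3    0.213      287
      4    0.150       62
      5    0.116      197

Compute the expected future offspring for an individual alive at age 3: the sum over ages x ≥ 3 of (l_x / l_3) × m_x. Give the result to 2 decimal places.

437.95

l_3 = 0.213. Conditional survival from age 3 to x is l_x / l_3.
  x=3: (0.213/0.213) × 287 = 287.0000
  x=4: (0.150/0.213) × 62 = 43.6620
  x=5: (0.116/0.213) × 197 = 107.2864
Sum = 287.0000 + 43.6620 + 107.2864 = 437.9484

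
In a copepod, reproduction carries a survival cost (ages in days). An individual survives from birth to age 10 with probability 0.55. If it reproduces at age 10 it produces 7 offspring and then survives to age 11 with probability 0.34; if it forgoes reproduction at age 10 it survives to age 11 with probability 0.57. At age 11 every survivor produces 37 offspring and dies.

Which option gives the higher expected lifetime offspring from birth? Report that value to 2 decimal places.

breed at age 10: R₀ = 0.55 × (7 + 0.34 × 37) = 0.55 × 19.5800 = 10.7690
delay to age 11: R₀ = 0.55 × (0.57 × 37) = 0.55 × 21.0900 = 11.5995
Higher: delay to age 11 (11.5995).

11.60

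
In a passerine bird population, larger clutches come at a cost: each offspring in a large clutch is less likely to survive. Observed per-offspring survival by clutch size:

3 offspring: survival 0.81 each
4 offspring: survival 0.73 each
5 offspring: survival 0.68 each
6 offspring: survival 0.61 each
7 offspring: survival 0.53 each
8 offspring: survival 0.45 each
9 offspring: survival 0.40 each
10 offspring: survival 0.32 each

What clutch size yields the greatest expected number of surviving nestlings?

7

Expected surviving nestlings = c × s(c):
  c=3: 3 × 0.81 = 2.430
  c=4: 4 × 0.73 = 2.920
  c=5: 5 × 0.68 = 3.400
  c=6: 6 × 0.61 = 3.660
  c=7: 7 × 0.53 = 3.710
  c=8: 8 × 0.45 = 3.600
  c=9: 9 × 0.40 = 3.600
  c=10: 10 × 0.32 = 3.200
Maximum at c = 7 (3.710 surviving nestlings).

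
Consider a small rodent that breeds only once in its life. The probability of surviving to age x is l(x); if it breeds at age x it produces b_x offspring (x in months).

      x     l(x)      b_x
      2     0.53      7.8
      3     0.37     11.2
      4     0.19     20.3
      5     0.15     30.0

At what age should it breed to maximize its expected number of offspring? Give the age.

Expected offspring if breeding at age x = l(x) × b_x:
  age 2: 0.53 × 7.8 = 4.134
  age 3: 0.37 × 11.2 = 4.144
  age 4: 0.19 × 20.3 = 3.857
  age 5: 0.15 × 30.0 = 4.500
Maximum at age 5 (4.500).

5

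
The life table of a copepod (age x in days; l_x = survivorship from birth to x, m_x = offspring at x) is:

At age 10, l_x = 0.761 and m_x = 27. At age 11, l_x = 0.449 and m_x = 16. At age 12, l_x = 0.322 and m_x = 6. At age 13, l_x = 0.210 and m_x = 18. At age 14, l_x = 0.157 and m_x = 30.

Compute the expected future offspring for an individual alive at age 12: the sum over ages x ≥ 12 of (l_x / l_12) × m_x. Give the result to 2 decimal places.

l_12 = 0.322. Conditional survival from age 12 to x is l_x / l_12.
  x=12: (0.322/0.322) × 6 = 6.0000
  x=13: (0.210/0.322) × 18 = 11.7391
  x=14: (0.157/0.322) × 30 = 14.6273
Sum = 6.0000 + 11.7391 + 14.6273 = 32.3665

32.37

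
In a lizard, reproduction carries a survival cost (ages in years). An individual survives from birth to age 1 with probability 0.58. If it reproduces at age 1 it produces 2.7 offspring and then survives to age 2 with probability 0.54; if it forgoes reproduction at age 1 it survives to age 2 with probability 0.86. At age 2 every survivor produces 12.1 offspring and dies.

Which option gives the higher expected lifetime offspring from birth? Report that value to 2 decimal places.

breed at age 1: R₀ = 0.58 × (2.7 + 0.54 × 12.1) = 0.58 × 9.2340 = 5.3557
delay to age 2: R₀ = 0.58 × (0.86 × 12.1) = 0.58 × 10.4060 = 6.0355
Higher: delay to age 2 (6.0355).

6.04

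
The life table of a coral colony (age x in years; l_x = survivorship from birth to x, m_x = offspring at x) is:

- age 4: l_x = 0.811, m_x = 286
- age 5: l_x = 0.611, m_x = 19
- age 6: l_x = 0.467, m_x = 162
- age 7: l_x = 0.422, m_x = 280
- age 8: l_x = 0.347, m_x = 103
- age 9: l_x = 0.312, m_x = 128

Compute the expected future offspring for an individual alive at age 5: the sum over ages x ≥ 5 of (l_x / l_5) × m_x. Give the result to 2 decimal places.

l_5 = 0.611. Conditional survival from age 5 to x is l_x / l_5.
  x=5: (0.611/0.611) × 19 = 19.0000
  x=6: (0.467/0.611) × 162 = 123.8200
  x=7: (0.422/0.611) × 280 = 193.3879
  x=8: (0.347/0.611) × 103 = 58.4959
  x=9: (0.312/0.611) × 128 = 65.3617
Sum = 19.0000 + 123.8200 + 193.3879 + 58.4959 + 65.3617 = 460.0655

460.07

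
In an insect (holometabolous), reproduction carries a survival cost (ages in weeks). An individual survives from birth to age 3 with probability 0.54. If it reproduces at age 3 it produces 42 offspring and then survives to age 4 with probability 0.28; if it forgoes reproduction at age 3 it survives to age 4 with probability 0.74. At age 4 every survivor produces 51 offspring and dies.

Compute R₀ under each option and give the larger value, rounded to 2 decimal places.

30.39

breed at age 3: R₀ = 0.54 × (42 + 0.28 × 51) = 0.54 × 56.2800 = 30.3912
delay to age 4: R₀ = 0.54 × (0.74 × 51) = 0.54 × 37.7400 = 20.3796
Higher: breed at age 3 (30.3912).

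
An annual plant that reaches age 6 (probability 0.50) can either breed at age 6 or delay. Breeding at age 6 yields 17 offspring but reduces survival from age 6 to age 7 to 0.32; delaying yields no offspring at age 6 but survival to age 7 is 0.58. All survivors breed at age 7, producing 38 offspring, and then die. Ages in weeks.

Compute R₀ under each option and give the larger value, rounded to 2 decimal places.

breed at age 6: R₀ = 0.50 × (17 + 0.32 × 38) = 0.50 × 29.1600 = 14.5800
delay to age 7: R₀ = 0.50 × (0.58 × 38) = 0.50 × 22.0400 = 11.0200
Higher: breed at age 6 (14.5800).

14.58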